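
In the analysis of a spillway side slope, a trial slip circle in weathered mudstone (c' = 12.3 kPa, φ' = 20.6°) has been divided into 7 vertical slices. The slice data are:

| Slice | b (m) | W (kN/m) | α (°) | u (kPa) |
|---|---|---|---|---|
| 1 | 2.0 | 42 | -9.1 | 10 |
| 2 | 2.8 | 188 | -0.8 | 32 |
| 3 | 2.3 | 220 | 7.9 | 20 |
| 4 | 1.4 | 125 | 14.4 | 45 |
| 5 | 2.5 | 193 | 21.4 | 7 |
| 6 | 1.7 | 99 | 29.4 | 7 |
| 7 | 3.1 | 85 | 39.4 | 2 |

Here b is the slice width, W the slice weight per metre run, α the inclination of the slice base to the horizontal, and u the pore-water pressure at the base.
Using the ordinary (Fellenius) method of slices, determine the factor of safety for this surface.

FS = 2.01

Ordinary method of slices: FS = Σ[c'·Δl_i + (W_i cosα_i − u_i·Δl_i)·tanφ'] / Σ W_i sinα_i, with Δl_i = b_i / cosα_i.
Slice 1: Δl = 2.0/cos(-9.1°) = 2.025 m; N'_1 = 42·cos(-9.1°) − 10·2.025 = 21.2; c'Δl = 24.91; W sinα = -6.6
Slice 2: Δl = 2.8/cos(-0.8°) = 2.800 m; N'_2 = 188·cos(-0.8°) − 32·2.800 = 98.4; c'Δl = 34.44; W sinα = -2.6
Slice 3: Δl = 2.3/cos7.9° = 2.322 m; N'_3 = 220·cos7.9° − 20·2.322 = 171.5; c'Δl = 28.56; W sinα = 30.2
Slice 4: Δl = 1.4/cos14.4° = 1.445 m; N'_4 = 125·cos14.4° − 45·1.445 = 56.0; c'Δl = 17.78; W sinα = 31.1
Slice 5: Δl = 2.5/cos21.4° = 2.685 m; N'_5 = 193·cos21.4° − 7·2.685 = 160.9; c'Δl = 33.03; W sinα = 70.4
Slice 6: Δl = 1.7/cos29.4° = 1.951 m; N'_6 = 99·cos29.4° − 7·1.951 = 72.6; c'Δl = 24.00; W sinα = 48.6
Slice 7: Δl = 3.1/cos39.4° = 4.012 m; N'_7 = 85·cos39.4° − 2·4.012 = 57.7; c'Δl = 49.34; W sinα = 54.0
Σc'Δl = 212.1 kN/m; ΣN' = 638.2 kN/m; ΣW sinα = 225.0 kN/m
Resisting = 212.1 + 638.2·tan20.6° = 212.1 + 239.9 = 452.0 kN/m
FS = 452.0 / 225.0 = 2.008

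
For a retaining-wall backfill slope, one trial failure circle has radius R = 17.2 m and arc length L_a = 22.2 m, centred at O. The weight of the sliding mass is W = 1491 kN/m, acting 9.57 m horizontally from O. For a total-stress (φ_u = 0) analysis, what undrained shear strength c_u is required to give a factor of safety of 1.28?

FS = c_u·L_a·R / (W·d), so c_u = FS·W·d / (L_a·R).
c_u = 1.28·1491·9.57 / (22.20·17.2) = 18264.2 / 381.84 = 47.83 kPa

c_u = 47.8 kPa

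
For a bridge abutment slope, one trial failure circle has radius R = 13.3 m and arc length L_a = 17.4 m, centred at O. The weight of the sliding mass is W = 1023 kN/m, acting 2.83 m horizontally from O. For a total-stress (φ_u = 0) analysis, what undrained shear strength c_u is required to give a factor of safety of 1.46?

c_u = 18.3 kPa

FS = c_u·L_a·R / (W·d), so c_u = FS·W·d / (L_a·R).
c_u = 1.46·1023·2.83 / (17.40·13.3) = 4226.8 / 231.42 = 18.26 kPa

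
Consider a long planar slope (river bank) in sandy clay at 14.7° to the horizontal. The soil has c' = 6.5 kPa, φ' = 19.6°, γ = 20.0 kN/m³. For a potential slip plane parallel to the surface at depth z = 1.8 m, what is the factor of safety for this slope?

FS = 2.09

For an infinite slope with a slip plane parallel to the surface (no pore pressure): FS = [c' + γz cos²β tanφ'] / [γz sinβ cosβ].
γz = 20.0·1.8 = 36.00 kN/m²
Numerator = 6.5 + 36.00·cos²14.7°·tan19.6° = 6.5 + 36.00·0.9356·0.3561 = 18.494 kPa
Denominator = 36.00·sin14.7°·cos14.7° = 36.00·0.2538·0.9673 = 8.836 kPa
FS = 18.494 / 8.836 = 2.093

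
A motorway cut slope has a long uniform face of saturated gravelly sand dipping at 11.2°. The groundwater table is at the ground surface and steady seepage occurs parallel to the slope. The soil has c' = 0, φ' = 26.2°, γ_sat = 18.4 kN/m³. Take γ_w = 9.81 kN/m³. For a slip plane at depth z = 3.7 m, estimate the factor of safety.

FS = 1.16

With seepage parallel to the slope and the water table at the surface, the effective normal stress on the slip plane uses the buoyant unit weight γ' = γ_sat − γ_w while the driving shear stress uses γ_sat:
FS = [c' + γ' z cos²β tanφ'] / [γ_sat z sinβ cosβ]
(For c' = 0 this reduces to FS = (γ'/γ_sat)·tanφ'/tanβ.)
γ' = 18.4 − 9.81 = 8.59 kN/m³
Numerator = 0.0 + 8.59·3.7·cos²11.2°·tan26.2° = 0.0 + 8.59·3.7·0.9623·0.4921 = 15.049 kPa
Denominator = 18.4·3.7·sin11.2°·cos11.2° = 18.4·3.7·0.1942·0.9810 = 12.972 kPa
FS = 15.049 / 12.972 = 1.160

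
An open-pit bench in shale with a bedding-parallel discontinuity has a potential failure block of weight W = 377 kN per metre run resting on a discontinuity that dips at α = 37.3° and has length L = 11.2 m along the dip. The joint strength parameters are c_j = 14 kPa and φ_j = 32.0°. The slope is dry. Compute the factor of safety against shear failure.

FS = 1.51

Resolving the block weight along and normal to the plane and applying the Mohr–Coulomb strength on the joint:
N' = W cosα = 377·cos37.3° = 299.9 kN/m
Driving force T = W sinα = 377·sin37.3° = 228.5 kN/m
Resisting force R = c_j·L + N'·tanφ_j = 14·11.2 + 299.9·tan32.0° = 156.8 + 187.4 = 344.2 kN/m
FS = R / T = 344.2 / 228.5 = 1.507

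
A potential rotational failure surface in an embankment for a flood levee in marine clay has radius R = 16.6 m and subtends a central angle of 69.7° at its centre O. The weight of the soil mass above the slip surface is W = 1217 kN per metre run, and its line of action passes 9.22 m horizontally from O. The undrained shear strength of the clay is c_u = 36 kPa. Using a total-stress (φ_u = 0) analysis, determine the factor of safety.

Taking moments about the centre O, the resisting moment is provided by the undrained shear strength acting along the arc:
Arc length L_a = R·θ = 16.6·(69.7°·π/180) = 16.6·1.2165 = 20.19 m
M_R = c_u·L_a·R = 36·20.19·16.6 = 12067.8 kN·m/m
M_D = W·d = 1217·9.22 = 11220.7 kN·m/m
FS = M_R / M_D = 12067.8 / 11220.7 = 1.075

FS = 1.08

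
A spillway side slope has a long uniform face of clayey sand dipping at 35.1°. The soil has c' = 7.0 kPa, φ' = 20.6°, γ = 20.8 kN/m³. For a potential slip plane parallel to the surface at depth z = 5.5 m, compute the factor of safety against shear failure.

FS = 0.66

For an infinite slope with a slip plane parallel to the surface (no pore pressure): FS = [c' + γz cos²β tanφ'] / [γz sinβ cosβ].
γz = 20.8·5.5 = 114.40 kN/m²
Numerator = 7.0 + 114.40·cos²35.1°·tan20.6° = 7.0 + 114.40·0.6694·0.3759 = 35.783 kPa
Denominator = 114.40·sin35.1°·cos35.1° = 114.40·0.5750·0.8181 = 53.818 kPa
FS = 35.783 / 53.818 = 0.665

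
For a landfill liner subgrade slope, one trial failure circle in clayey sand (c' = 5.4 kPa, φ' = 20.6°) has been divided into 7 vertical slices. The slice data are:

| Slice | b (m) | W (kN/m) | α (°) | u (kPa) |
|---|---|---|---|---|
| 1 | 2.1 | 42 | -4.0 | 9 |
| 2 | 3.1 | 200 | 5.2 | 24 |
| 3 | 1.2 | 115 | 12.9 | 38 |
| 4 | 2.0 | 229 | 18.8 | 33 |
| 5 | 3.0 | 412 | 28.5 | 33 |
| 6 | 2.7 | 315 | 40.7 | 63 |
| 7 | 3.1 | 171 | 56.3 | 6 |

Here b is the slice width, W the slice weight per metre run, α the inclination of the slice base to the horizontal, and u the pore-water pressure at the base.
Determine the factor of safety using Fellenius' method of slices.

Ordinary method of slices: FS = Σ[c'·Δl_i + (W_i cosα_i − u_i·Δl_i)·tanφ'] / Σ W_i sinα_i, with Δl_i = b_i / cosα_i.
Slice 1: Δl = 2.1/cos(-4.0°) = 2.105 m; N'_1 = 42·cos(-4.0°) − 9·2.105 = 23.0; c'Δl = 11.37; W sinα = -2.9
Slice 2: Δl = 3.1/cos5.2° = 3.113 m; N'_2 = 200·cos5.2° − 24·3.113 = 124.5; c'Δl = 16.81; W sinα = 18.1
Slice 3: Δl = 1.2/cos12.9° = 1.231 m; N'_3 = 115·cos12.9° − 38·1.231 = 65.3; c'Δl = 6.65; W sinα = 25.7
Slice 4: Δl = 2.0/cos18.8° = 2.113 m; N'_4 = 229·cos18.8° − 33·2.113 = 147.1; c'Δl = 11.41; W sinα = 73.8
Slice 5: Δl = 3.0/cos28.5° = 3.414 m; N'_5 = 412·cos28.5° − 33·3.414 = 249.4; c'Δl = 18.43; W sinα = 196.6
Slice 6: Δl = 2.7/cos40.7° = 3.561 m; N'_6 = 315·cos40.7° − 63·3.561 = 14.4; c'Δl = 19.23; W sinα = 205.4
Slice 7: Δl = 3.1/cos56.3° = 5.587 m; N'_7 = 171·cos56.3° − 6·5.587 = 61.4; c'Δl = 30.17; W sinα = 142.3
Σc'Δl = 114.1 kN/m; ΣN' = 685.0 kN/m; ΣW sinα = 658.9 kN/m
Resisting = 114.1 + 685.0·tan20.6° = 114.1 + 257.5 = 371.6 kN/m
FS = 371.6 / 658.9 = 0.564

FS = 0.56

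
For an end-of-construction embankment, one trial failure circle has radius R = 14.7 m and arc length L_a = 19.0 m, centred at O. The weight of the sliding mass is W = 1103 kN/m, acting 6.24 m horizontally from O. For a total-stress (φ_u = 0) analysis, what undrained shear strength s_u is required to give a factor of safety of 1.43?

s_u = 35.2 kPa

FS = s_u·L_a·R / (W·d), so s_u = FS·W·d / (L_a·R).
s_u = 1.43·1103·6.24 / (19.00·14.7) = 9842.3 / 279.30 = 35.24 kPa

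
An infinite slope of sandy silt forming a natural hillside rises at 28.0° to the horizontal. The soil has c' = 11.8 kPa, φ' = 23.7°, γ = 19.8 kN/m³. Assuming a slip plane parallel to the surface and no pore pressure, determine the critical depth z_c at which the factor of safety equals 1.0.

z_c = 8.24 m

Setting FS = 1.00 in FS = [c' + γz cos²β tanφ'] / [γz sinβ cosβ] and solving for z:
z = c' / [γ cosβ (FS·sinβ − cosβ·tanφ')]
  = 11.8 / [19.8·cos28.0°·(1.00·sin28.0° − cos28.0°·tan23.7°)]
  = 11.8 / [19.8·0.8829·(1.00·0.4695 − 0.8829·0.4390)]
  = 11.8 / 1.4315 = 8.243 m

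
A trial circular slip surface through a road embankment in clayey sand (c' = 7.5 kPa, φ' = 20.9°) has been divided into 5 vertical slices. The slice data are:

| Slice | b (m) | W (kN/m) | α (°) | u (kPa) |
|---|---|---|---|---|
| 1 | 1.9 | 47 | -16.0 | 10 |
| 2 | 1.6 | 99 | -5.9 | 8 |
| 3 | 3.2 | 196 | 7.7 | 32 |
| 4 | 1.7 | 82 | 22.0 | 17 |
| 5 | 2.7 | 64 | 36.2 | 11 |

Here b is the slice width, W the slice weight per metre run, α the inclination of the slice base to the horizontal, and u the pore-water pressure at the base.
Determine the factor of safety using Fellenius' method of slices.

Ordinary method of slices: FS = Σ[c'·Δl_i + (W_i cosα_i − u_i·Δl_i)·tanφ'] / Σ W_i sinα_i, with Δl_i = b_i / cosα_i.
Slice 1: Δl = 1.9/cos(-16.0°) = 1.977 m; N'_1 = 47·cos(-16.0°) − 10·1.977 = 25.4; c'Δl = 14.82; W sinα = -13.0
Slice 2: Δl = 1.6/cos(-5.9°) = 1.609 m; N'_2 = 99·cos(-5.9°) − 8·1.609 = 85.6; c'Δl = 12.06; W sinα = -10.2
Slice 3: Δl = 3.2/cos7.7° = 3.229 m; N'_3 = 196·cos7.7° − 32·3.229 = 90.9; c'Δl = 24.22; W sinα = 26.3
Slice 4: Δl = 1.7/cos22.0° = 1.834 m; N'_4 = 82·cos22.0° − 17·1.834 = 44.9; c'Δl = 13.75; W sinα = 30.7
Slice 5: Δl = 2.7/cos36.2° = 3.346 m; N'_5 = 64·cos36.2° − 11·3.346 = 14.8; c'Δl = 25.09; W sinα = 37.8
Σc'Δl = 90.0 kN/m; ΣN' = 261.6 kN/m; ΣW sinα = 71.6 kN/m
Resisting = 90.0 + 261.6·tan20.9° = 90.0 + 99.9 = 189.9 kN/m
FS = 189.9 / 71.6 = 2.650

FS = 2.65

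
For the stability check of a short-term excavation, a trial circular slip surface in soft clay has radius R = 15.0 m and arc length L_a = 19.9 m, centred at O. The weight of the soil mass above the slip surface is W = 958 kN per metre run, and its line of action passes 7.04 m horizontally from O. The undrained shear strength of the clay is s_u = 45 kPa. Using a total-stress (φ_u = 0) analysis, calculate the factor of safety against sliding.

FS = 1.99

Taking moments about the centre O, the resisting moment is provided by the undrained shear strength acting along the arc:
M_R = s_u·L_a·R = 45·19.90·15.0 = 13432.5 kN·m/m
M_D = W·d = 958·7.04 = 6744.3 kN·m/m
FS = M_R / M_D = 13432.5 / 6744.3 = 1.992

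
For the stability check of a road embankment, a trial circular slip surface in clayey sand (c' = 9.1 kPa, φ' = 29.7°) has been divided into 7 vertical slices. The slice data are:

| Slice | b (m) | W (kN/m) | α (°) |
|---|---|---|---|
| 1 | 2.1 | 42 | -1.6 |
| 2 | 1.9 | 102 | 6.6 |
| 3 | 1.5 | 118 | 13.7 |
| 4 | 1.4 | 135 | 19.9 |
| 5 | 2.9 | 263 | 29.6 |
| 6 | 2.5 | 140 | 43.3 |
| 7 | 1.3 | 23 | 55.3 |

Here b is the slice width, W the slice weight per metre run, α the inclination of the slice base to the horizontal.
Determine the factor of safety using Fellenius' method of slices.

FS = 1.71

Ordinary method of slices: FS = Σ[c'·Δl_i + (W_i cosα_i)·tanφ'] / Σ W_i sinα_i, with Δl_i = b_i / cosα_i.
Slice 1: Δl = 2.1/cos(-1.6°) = 2.101 m; N'_1 = 42·cos(-1.6°) = 42.0; c'Δl = 19.12; W sinα = -1.2
Slice 2: Δl = 1.9/cos6.6° = 1.913 m; N'_2 = 102·cos6.6° = 101.3; c'Δl = 17.41; W sinα = 11.7
Slice 3: Δl = 1.5/cos13.7° = 1.544 m; N'_3 = 118·cos13.7° = 114.6; c'Δl = 14.05; W sinα = 27.9
Slice 4: Δl = 1.4/cos19.9° = 1.489 m; N'_4 = 135·cos19.9° = 126.9; c'Δl = 13.55; W sinα = 46.0
Slice 5: Δl = 2.9/cos29.6° = 3.335 m; N'_5 = 263·cos29.6° = 228.7; c'Δl = 30.35; W sinα = 129.9
Slice 6: Δl = 2.5/cos43.3° = 3.435 m; N'_6 = 140·cos43.3° = 101.9; c'Δl = 31.26; W sinα = 96.0
Slice 7: Δl = 1.3/cos55.3° = 2.284 m; N'_7 = 23·cos55.3° = 13.1; c'Δl = 20.78; W sinα = 18.9
Σc'Δl = 146.5 kN/m; ΣN' = 728.5 kN/m; ΣW sinα = 329.3 kN/m
Resisting = 146.5 + 728.5·tan29.7° = 146.5 + 415.6 = 562.1 kN/m
FS = 562.1 / 329.3 = 1.707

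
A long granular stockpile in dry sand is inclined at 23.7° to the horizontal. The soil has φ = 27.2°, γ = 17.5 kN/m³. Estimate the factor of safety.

FS = 1.17

For a dry cohesionless infinite slope the factor of safety is FS = tanφ / tanβ.
FS = tan27.2° / tan23.7° = 0.5139 / 0.4390 = 1.171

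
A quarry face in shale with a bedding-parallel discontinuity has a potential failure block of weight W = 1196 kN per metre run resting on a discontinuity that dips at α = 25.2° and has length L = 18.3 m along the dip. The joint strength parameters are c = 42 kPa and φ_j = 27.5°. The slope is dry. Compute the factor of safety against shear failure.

FS = 2.62

Resolving the block weight along and normal to the plane and applying the Mohr–Coulomb strength on the joint:
N' = W cosα = 1196·cos25.2° = 1082.2 kN/m
Driving force T = W sinα = 1196·sin25.2° = 509.2 kN/m
Resisting force R = c·L + N'·tanφ_j = 42·18.3 + 1082.2·tan27.5° = 768.6 + 563.3 = 1331.9 kN/m
FS = R / T = 1331.9 / 509.2 = 2.616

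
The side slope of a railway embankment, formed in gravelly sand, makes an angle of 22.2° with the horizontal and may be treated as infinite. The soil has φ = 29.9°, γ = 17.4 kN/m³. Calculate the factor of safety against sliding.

For a dry cohesionless infinite slope the factor of safety is FS = tanφ / tanβ.
FS = tan29.9° / tan22.2° = 0.5750 / 0.4081 = 1.409

FS = 1.41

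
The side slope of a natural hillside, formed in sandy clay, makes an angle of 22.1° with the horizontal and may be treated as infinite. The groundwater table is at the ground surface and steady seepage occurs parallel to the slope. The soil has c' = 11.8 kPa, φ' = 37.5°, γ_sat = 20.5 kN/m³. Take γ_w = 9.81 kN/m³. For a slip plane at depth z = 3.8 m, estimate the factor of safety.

FS = 1.42

With seepage parallel to the slope and the water table at the surface, the effective normal stress on the slip plane uses the buoyant unit weight γ' = γ_sat − γ_w while the driving shear stress uses γ_sat:
FS = [c' + γ' z cos²β tanφ'] / [γ_sat z sinβ cosβ]
γ' = 20.5 − 9.81 = 10.69 kN/m³
Numerator = 11.8 + 10.69·3.8·cos²22.1°·tan37.5° = 11.8 + 10.69·3.8·0.8585·0.7673 = 38.558 kPa
Denominator = 20.5·3.8·sin22.1°·cos22.1° = 20.5·3.8·0.3762·0.9265 = 27.155 kPa
FS = 38.558 / 27.155 = 1.420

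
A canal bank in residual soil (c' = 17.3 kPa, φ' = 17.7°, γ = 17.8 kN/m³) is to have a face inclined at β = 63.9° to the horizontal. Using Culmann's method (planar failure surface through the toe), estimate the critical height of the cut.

Culmann's analysis gives the critical failure plane at α_cr = (β + φ')/2 = (63.9 + 17.7)/2 = 40.8°, and the critical height
H_c = (4c'/γ) · sinβ cosφ' / [1 − cos(β − φ')]
    = (4·17.3/17.8) · sin63.9°·cos17.7° / [1 − cos(46.2°)]
    = 3.888 · 0.8980·0.9527 / [1 − 0.6921]
    = 3.888 · 0.8555 / 0.3079
    = 10.80 m

H_c = 10.80 m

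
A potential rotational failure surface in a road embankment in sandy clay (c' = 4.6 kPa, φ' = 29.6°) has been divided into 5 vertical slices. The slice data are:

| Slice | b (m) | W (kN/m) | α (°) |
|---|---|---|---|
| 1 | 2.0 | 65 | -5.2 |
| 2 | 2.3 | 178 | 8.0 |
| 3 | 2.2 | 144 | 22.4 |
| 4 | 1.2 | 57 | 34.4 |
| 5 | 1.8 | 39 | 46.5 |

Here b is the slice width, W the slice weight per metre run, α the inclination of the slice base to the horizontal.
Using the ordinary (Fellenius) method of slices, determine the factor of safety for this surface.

FS = 2.27

Ordinary method of slices: FS = Σ[c'·Δl_i + (W_i cosα_i)·tanφ'] / Σ W_i sinα_i, with Δl_i = b_i / cosα_i.
Slice 1: Δl = 2.0/cos(-5.2°) = 2.008 m; N'_1 = 65·cos(-5.2°) = 64.7; c'Δl = 9.24; W sinα = -5.9
Slice 2: Δl = 2.3/cos8.0° = 2.323 m; N'_2 = 178·cos8.0° = 176.3; c'Δl = 10.68; W sinα = 24.8
Slice 3: Δl = 2.2/cos22.4° = 2.380 m; N'_3 = 144·cos22.4° = 133.1; c'Δl = 10.95; W sinα = 54.9
Slice 4: Δl = 1.2/cos34.4° = 1.454 m; N'_4 = 57·cos34.4° = 47.0; c'Δl = 6.69; W sinα = 32.2
Slice 5: Δl = 1.8/cos46.5° = 2.615 m; N'_5 = 39·cos46.5° = 26.8; c'Δl = 12.03; W sinα = 28.3
Σc'Δl = 49.6 kN/m; ΣN' = 448.0 kN/m; ΣW sinα = 134.2 kN/m
Resisting = 49.6 + 448.0·tan29.6° = 49.6 + 254.5 = 304.1 kN/m
FS = 304.1 / 134.2 = 2.265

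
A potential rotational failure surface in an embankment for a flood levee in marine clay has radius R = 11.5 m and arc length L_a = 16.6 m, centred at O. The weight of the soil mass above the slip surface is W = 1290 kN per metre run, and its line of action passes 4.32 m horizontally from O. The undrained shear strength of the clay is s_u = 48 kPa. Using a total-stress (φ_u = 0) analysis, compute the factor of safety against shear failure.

FS = 1.64

Taking moments about the centre O, the resisting moment is provided by the undrained shear strength acting along the arc:
M_R = s_u·L_a·R = 48·16.60·11.5 = 9163.2 kN·m/m
M_D = W·d = 1290·4.32 = 5572.8 kN·m/m
FS = M_R / M_D = 9163.2 / 5572.8 = 1.644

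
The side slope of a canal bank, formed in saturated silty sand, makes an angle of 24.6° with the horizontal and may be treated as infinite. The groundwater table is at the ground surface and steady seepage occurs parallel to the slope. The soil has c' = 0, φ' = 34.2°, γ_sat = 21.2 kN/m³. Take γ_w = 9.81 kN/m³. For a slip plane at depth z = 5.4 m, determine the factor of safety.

FS = 0.80

With seepage parallel to the slope and the water table at the surface, the effective normal stress on the slip plane uses the buoyant unit weight γ' = γ_sat − γ_w while the driving shear stress uses γ_sat:
FS = [c' + γ' z cos²β tanφ'] / [γ_sat z sinβ cosβ]
(For c' = 0 this reduces to FS = (γ'/γ_sat)·tanφ'/tanβ.)
γ' = 21.2 − 9.81 = 11.39 kN/m³
Numerator = 0.0 + 11.39·5.4·cos²24.6°·tan34.2° = 0.0 + 11.39·5.4·0.8267·0.6796 = 34.556 kPa
Denominator = 21.2·5.4·sin24.6°·cos24.6° = 21.2·5.4·0.4163·0.9092 = 43.330 kPa
FS = 34.556 / 43.330 = 0.798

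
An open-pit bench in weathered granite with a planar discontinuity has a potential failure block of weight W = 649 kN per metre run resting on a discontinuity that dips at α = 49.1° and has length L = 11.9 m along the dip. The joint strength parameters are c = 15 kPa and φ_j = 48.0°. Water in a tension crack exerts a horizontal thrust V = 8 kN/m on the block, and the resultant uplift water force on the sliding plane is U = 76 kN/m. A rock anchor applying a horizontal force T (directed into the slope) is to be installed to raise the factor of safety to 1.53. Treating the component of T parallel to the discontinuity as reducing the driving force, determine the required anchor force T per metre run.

Resolving forces along and normal to the sliding plane, with the horizontal anchor force T adding T·sinα to the effective normal force and T·cosα acting up the plane against the driving force:
FS = [cL + (W cosα − U − V sinα + T sinα) tanφ_j] / [W sinα + V cosα − T cosα]
Without the anchor: N' = 342.9 kN/m, driving T_d = 495.8 kN/m, resisting R = 15·11.9 + 342.9·tan48.0° = 559.3 kN/m, FS = 1.13.
Setting FS = 1.53 and solving for T:
1.53·(495.8 − T cos49.1°) = 559.3 + T sin49.1°·tan48.0°
T·(sin49.1°·tan48.0° + 1.53·cos49.1°) = 1.53·495.8 − 559.3
T·(0.7559·1.1106 + 1.53·0.6547) = 758.6 − 559.3 = 199.2
T·1.8412 = 199.2
T = 108.2 kN/m

T = 108 kN/m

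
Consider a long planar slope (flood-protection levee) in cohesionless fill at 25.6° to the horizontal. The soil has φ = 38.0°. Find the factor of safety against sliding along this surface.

FS = 1.63

For a dry cohesionless infinite slope the factor of safety is FS = tanφ / tanβ.
FS = tan38.0° / tan25.6° = 0.7813 / 0.4791 = 1.631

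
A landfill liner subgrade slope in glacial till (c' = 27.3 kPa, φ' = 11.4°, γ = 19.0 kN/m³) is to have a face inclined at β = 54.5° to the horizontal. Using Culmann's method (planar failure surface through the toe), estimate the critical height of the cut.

H_c = 17.00 m

Culmann's analysis gives the critical failure plane at α_cr = (β + φ')/2 = (54.5 + 11.4)/2 = 33.0°, and the critical height
H_c = (4c'/γ) · sinβ cosφ' / [1 − cos(β − φ')]
    = (4·27.3/19.0) · sin54.5°·cos11.4° / [1 − cos(43.1°)]
    = 5.747 · 0.8141·0.9803 / [1 − 0.7302]
    = 5.747 · 0.7981 / 0.2698
    = 17.00 m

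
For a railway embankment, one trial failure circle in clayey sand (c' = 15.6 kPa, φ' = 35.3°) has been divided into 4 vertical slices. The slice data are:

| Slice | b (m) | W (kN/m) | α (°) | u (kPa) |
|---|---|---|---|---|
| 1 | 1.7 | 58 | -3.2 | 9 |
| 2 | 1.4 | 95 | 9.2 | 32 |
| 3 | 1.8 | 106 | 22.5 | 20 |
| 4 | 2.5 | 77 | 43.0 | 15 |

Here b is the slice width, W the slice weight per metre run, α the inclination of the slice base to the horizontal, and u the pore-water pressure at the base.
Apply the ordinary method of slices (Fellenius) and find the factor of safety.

Ordinary method of slices: FS = Σ[c'·Δl_i + (W_i cosα_i − u_i·Δl_i)·tanφ'] / Σ W_i sinα_i, with Δl_i = b_i / cosα_i.
Slice 1: Δl = 1.7/cos(-3.2°) = 1.703 m; N'_1 = 58·cos(-3.2°) − 9·1.703 = 42.6; c'Δl = 26.56; W sinα = -3.2
Slice 2: Δl = 1.4/cos9.2° = 1.418 m; N'_2 = 95·cos9.2° − 32·1.418 = 48.4; c'Δl = 22.12; W sinα = 15.2
Slice 3: Δl = 1.8/cos22.5° = 1.948 m; N'_3 = 106·cos22.5° − 20·1.948 = 59.0; c'Δl = 30.39; W sinα = 40.6
Slice 4: Δl = 2.5/cos43.0° = 3.418 m; N'_4 = 77·cos43.0° − 15·3.418 = 5.0; c'Δl = 53.33; W sinα = 52.5
Σc'Δl = 132.4 kN/m; ΣN' = 155.0 kN/m; ΣW sinα = 105.0 kN/m
Resisting = 132.4 + 155.0·tan35.3° = 132.4 + 109.7 = 242.1 kN/m
FS = 242.1 / 105.0 = 2.305

FS = 2.31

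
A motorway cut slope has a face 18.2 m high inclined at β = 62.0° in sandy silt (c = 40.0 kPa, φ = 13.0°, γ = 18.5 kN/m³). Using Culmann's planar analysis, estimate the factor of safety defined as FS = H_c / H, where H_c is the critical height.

FS = 1.19

H_c = (4c/γ) · sinβ cosφ / [1 − cos(β − φ)]
    = (4·40.0/18.5) · sin62.0°·cos13.0° / [1 − cos49.0°]
    = 8.649 · 0.8603 / 0.3439 = 21.63 m
FS = H_c / H = 21.63 / 18.2 = 1.189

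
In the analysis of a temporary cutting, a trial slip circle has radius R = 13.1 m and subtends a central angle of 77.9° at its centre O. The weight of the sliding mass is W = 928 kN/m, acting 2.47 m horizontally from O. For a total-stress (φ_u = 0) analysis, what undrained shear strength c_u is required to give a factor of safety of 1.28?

FS = c_u·L_a·R / (W·d), so c_u = FS·W·d / (L_a·R).
Arc length L_a = R·θ = 13.1·(77.9°·π/180) = 13.1·1.3596 = 17.81 m
c_u = 1.28·928·2.47 / (17.81·13.1) = 2934.0 / 233.32 = 12.57 kPa

c_u = 12.6 kPa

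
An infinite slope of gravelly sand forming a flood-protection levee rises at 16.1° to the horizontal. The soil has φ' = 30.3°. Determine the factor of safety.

For a dry cohesionless infinite slope the factor of safety is FS = tanφ' / tanβ.
FS = tan30.3° / tan16.1° = 0.5844 / 0.2886 = 2.025

FS = 2.02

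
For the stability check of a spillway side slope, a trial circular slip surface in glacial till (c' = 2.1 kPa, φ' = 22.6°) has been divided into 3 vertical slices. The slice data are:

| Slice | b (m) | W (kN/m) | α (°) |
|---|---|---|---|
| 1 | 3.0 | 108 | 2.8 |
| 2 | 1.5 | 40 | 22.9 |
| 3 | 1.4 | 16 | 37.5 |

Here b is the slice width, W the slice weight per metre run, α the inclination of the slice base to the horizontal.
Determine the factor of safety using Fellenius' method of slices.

Ordinary method of slices: FS = Σ[c'·Δl_i + (W_i cosα_i)·tanφ'] / Σ W_i sinα_i, with Δl_i = b_i / cosα_i.
Slice 1: Δl = 3.0/cos2.8° = 3.004 m; N'_1 = 108·cos2.8° = 107.9; c'Δl = 6.31; W sinα = 5.3
Slice 2: Δl = 1.5/cos22.9° = 1.628 m; N'_2 = 40·cos22.9° = 36.8; c'Δl = 3.42; W sinα = 15.6
Slice 3: Δl = 1.4/cos37.5° = 1.765 m; N'_3 = 16·cos37.5° = 12.7; c'Δl = 3.71; W sinα = 9.7
Σc'Δl = 13.4 kN/m; ΣN' = 157.4 kN/m; ΣW sinα = 30.6 kN/m
Resisting = 13.4 + 157.4·tan22.6° = 13.4 + 65.5 = 79.0 kN/m
FS = 79.0 / 30.6 = 2.582

FS = 2.58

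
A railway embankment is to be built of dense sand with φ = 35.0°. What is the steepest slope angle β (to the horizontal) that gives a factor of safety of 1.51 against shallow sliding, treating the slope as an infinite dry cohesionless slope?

β = 24.9°

For an infinite dry cohesionless slope FS = tanφ/tanβ, so tanβ = tanφ / FS.
tanβ = tan35.0° / 1.51 = 0.7002 / 1.51 = 0.4637
β = arctan(0.4637) = 24.88°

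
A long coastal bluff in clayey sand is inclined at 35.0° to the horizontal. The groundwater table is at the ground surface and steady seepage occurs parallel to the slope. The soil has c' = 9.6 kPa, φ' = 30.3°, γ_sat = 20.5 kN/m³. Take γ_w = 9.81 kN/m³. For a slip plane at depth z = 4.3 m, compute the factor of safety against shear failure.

FS = 0.67

With seepage parallel to the slope and the water table at the surface, the effective normal stress on the slip plane uses the buoyant unit weight γ' = γ_sat − γ_w while the driving shear stress uses γ_sat:
FS = [c' + γ' z cos²β tanφ'] / [γ_sat z sinβ cosβ]
γ' = 20.5 − 9.81 = 10.69 kN/m³
Numerator = 9.6 + 10.69·4.3·cos²35.0°·tan30.3° = 9.6 + 10.69·4.3·0.6710·0.5844 = 27.624 kPa
Denominator = 20.5·4.3·sin35.0°·cos35.0° = 20.5·4.3·0.5736·0.8192 = 41.417 kPa
FS = 27.624 / 41.417 = 0.667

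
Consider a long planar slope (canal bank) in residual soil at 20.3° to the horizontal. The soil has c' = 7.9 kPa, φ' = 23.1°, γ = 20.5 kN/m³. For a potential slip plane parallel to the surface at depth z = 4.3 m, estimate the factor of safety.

FS = 1.43

For an infinite slope with a slip plane parallel to the surface (no pore pressure): FS = [c' + γz cos²β tanφ'] / [γz sinβ cosβ].
γz = 20.5·4.3 = 88.15 kN/m²
Numerator = 7.9 + 88.15·cos²20.3°·tan23.1° = 7.9 + 88.15·0.8796·0.4265 = 40.974 kPa
Denominator = 88.15·sin20.3°·cos20.3° = 88.15·0.3469·0.9379 = 28.683 kPa
FS = 40.974 / 28.683 = 1.429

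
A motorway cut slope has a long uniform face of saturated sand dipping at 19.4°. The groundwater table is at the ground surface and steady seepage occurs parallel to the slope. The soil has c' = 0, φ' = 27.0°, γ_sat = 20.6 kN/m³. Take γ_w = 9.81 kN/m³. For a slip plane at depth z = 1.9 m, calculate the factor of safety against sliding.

FS = 0.76

With seepage parallel to the slope and the water table at the surface, the effective normal stress on the slip plane uses the buoyant unit weight γ' = γ_sat − γ_w while the driving shear stress uses γ_sat:
FS = [c' + γ' z cos²β tanφ'] / [γ_sat z sinβ cosβ]
(For c' = 0 this reduces to FS = (γ'/γ_sat)·tanφ'/tanβ.)
γ' = 20.6 − 9.81 = 10.79 kN/m³
Numerator = 0.0 + 10.79·1.9·cos²19.4°·tan27.0° = 0.0 + 10.79·1.9·0.8897·0.5095 = 9.293 kPa
Denominator = 20.6·1.9·sin19.4°·cos19.4° = 20.6·1.9·0.3322·0.9432 = 12.263 kPa
FS = 9.293 / 12.263 = 0.758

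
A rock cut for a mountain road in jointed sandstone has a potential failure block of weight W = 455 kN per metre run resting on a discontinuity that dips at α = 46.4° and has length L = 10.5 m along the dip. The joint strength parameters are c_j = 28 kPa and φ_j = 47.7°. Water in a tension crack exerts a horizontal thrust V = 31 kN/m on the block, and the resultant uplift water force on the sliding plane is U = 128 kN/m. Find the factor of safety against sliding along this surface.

Resolving the block weight along and normal to the plane and applying the Mohr–Coulomb strength on the joint:
N' = W cosα − U − V sinα = 455·cos46.4° − 128 − 31·sin46.4° = 163.3 kN/m
Driving force T = W sinα + V cosα = 455·sin46.4° + 31·cos46.4° = 350.9 kN/m
Resisting force R = c_j·L + N'·tanφ_j = 28·10.5 + 163.3·tan47.7° = 294.0 + 179.5 = 473.5 kN/m
FS = R / T = 473.5 / 350.9 = 1.349

FS = 1.35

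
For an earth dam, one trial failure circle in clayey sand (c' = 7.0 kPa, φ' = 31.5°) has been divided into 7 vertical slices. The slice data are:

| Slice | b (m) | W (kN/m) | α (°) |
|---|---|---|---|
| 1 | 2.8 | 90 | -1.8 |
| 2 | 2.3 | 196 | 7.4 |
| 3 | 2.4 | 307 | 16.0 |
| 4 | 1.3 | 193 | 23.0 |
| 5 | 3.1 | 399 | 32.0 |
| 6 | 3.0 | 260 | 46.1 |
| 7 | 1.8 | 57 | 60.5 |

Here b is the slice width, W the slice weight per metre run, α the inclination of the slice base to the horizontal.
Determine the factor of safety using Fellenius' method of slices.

Ordinary method of slices: FS = Σ[c'·Δl_i + (W_i cosα_i)·tanφ'] / Σ W_i sinα_i, with Δl_i = b_i / cosα_i.
Slice 1: Δl = 2.8/cos(-1.8°) = 2.801 m; N'_1 = 90·cos(-1.8°) = 90.0; c'Δl = 19.61; W sinα = -2.8
Slice 2: Δl = 2.3/cos7.4° = 2.319 m; N'_2 = 196·cos7.4° = 194.4; c'Δl = 16.24; W sinα = 25.2
Slice 3: Δl = 2.4/cos16.0° = 2.497 m; N'_3 = 307·cos16.0° = 295.1; c'Δl = 17.48; W sinα = 84.6
Slice 4: Δl = 1.3/cos23.0° = 1.412 m; N'_4 = 193·cos23.0° = 177.7; c'Δl = 9.89; W sinα = 75.4
Slice 5: Δl = 3.1/cos32.0° = 3.655 m; N'_5 = 399·cos32.0° = 338.4; c'Δl = 25.59; W sinα = 211.4
Slice 6: Δl = 3.0/cos46.1° = 4.326 m; N'_6 = 260·cos46.1° = 180.3; c'Δl = 30.29; W sinα = 187.3
Slice 7: Δl = 1.8/cos60.5° = 3.655 m; N'_7 = 57·cos60.5° = 28.1; c'Δl = 25.59; W sinα = 49.6
Σc'Δl = 144.7 kN/m; ΣN' = 1303.8 kN/m; ΣW sinα = 630.8 kN/m
Resisting = 144.7 + 1303.8·tan31.5° = 144.7 + 799.0 = 943.6 kN/m
FS = 943.6 / 630.8 = 1.496

FS = 1.50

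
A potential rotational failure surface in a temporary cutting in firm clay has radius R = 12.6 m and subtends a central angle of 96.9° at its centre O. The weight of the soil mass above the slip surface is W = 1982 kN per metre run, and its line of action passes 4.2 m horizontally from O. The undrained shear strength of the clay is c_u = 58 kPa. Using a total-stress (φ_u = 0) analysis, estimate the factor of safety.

Taking moments about the centre O, the resisting moment is provided by the undrained shear strength acting along the arc:
Arc length L_a = R·θ = 12.6·(96.9°·π/180) = 12.6·1.6912 = 21.31 m
M_R = c_u·L_a·R = 58·21.31·12.6 = 15572.9 kN·m/m
M_D = W·d = 1982·4.2 = 8324.4 kN·m/m
FS = M_R / M_D = 15572.9 / 8324.4 = 1.871

FS = 1.87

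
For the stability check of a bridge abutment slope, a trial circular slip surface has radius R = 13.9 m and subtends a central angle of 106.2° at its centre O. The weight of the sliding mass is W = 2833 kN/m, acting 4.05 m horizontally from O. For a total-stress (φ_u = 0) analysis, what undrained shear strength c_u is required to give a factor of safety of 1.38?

FS = c_u·L_a·R / (W·d), so c_u = FS·W·d / (L_a·R).
Arc length L_a = R·θ = 13.9·(106.2°·π/180) = 13.9·1.8535 = 25.76 m
c_u = 1.38·2833·4.05 / (25.76·13.9) = 15833.6 / 358.12 = 44.21 kPa

c_u = 44.2 kPa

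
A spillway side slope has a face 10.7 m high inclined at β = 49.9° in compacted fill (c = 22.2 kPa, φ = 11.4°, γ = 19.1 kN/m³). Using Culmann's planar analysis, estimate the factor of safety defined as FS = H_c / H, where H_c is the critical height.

FS = 1.50

H_c = (4c/γ) · sinβ cosφ / [1 − cos(β − φ)]
    = (4·22.2/19.1) · sin49.9°·cos11.4° / [1 − cos38.5°]
    = 4.649 · 0.7498 / 0.2174 = 16.04 m
FS = H_c / H = 16.04 / 10.7 = 1.499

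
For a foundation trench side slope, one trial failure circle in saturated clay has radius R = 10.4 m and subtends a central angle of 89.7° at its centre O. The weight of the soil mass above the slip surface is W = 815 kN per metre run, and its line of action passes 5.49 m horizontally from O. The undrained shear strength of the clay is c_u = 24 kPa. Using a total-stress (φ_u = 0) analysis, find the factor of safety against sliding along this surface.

FS = 0.91

Taking moments about the centre O, the resisting moment is provided by the undrained shear strength acting along the arc:
Arc length L_a = R·θ = 10.4·(89.7°·π/180) = 10.4·1.5656 = 16.28 m
M_R = c_u·L_a·R = 24·16.28·10.4 = 4063.9 kN·m/m
M_D = W·d = 815·5.49 = 4474.4 kN·m/m
FS = M_R / M_D = 4063.9 / 4474.4 = 0.908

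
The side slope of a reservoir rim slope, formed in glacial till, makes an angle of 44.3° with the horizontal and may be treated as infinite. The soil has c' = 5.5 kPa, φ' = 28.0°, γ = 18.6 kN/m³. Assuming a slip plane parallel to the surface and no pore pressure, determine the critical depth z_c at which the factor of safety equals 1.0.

Setting FS = 1.00 in FS = [c' + γz cos²β tanφ'] / [γz sinβ cosβ] and solving for z:
z = c' / [γ cosβ (FS·sinβ − cosβ·tanφ')]
  = 5.5 / [18.6·cos44.3°·(1.00·sin44.3° − cos44.3°·tan28.0°)]
  = 5.5 / [18.6·0.7157·(1.00·0.6984 − 0.7157·0.5317)]
  = 5.5 / 4.2315 = 1.300 m

z_c = 1.30 m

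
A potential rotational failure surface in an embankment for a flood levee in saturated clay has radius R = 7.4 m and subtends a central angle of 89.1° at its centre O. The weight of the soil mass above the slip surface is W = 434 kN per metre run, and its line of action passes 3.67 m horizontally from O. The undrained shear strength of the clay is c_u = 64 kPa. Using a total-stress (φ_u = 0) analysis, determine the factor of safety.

Taking moments about the centre O, the resisting moment is provided by the undrained shear strength acting along the arc:
Arc length L_a = R·θ = 7.4·(89.1°·π/180) = 7.4·1.5551 = 11.51 m
M_R = c_u·L_a·R = 64·11.51·7.4 = 5450.0 kN·m/m
M_D = W·d = 434·3.67 = 1592.8 kN·m/m
FS = M_R / M_D = 5450.0 / 1592.8 = 3.422

FS = 3.42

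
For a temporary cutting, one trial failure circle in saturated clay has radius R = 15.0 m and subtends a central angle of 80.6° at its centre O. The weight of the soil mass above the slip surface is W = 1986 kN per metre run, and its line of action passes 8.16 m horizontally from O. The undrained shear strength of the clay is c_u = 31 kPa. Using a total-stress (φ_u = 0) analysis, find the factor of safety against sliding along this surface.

FS = 0.61

Taking moments about the centre O, the resisting moment is provided by the undrained shear strength acting along the arc:
Arc length L_a = R·θ = 15.0·(80.6°·π/180) = 15.0·1.4067 = 21.10 m
M_R = c_u·L_a·R = 31·21.10·15.0 = 9812.0 kN·m/m
M_D = W·d = 1986·8.16 = 16205.8 kN·m/m
FS = M_R / M_D = 9812.0 / 16205.8 = 0.605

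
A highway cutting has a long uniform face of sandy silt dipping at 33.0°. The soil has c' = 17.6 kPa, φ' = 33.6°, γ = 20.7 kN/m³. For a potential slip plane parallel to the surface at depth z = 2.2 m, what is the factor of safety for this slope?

For an infinite slope with a slip plane parallel to the surface (no pore pressure): FS = [c' + γz cos²β tanφ'] / [γz sinβ cosβ].
γz = 20.7·2.2 = 45.54 kN/m²
Numerator = 17.6 + 45.54·cos²33.0°·tan33.6° = 17.6 + 45.54·0.7034·0.6644 = 38.882 kPa
Denominator = 45.54·sin33.0°·cos33.0° = 45.54·0.5446·0.8387 = 20.801 kPa
FS = 38.882 / 20.801 = 1.869

FS = 1.87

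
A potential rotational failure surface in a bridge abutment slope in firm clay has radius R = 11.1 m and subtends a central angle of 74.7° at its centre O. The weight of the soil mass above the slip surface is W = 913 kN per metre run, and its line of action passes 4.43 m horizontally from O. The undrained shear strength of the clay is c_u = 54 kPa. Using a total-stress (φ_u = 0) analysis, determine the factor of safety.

FS = 2.14

Taking moments about the centre O, the resisting moment is provided by the undrained shear strength acting along the arc:
Arc length L_a = R·θ = 11.1·(74.7°·π/180) = 11.1·1.3038 = 14.47 m
M_R = c_u·L_a·R = 54·14.47·11.1 = 8674.4 kN·m/m
M_D = W·d = 913·4.43 = 4044.6 kN·m/m
FS = M_R / M_D = 8674.4 / 4044.6 = 2.145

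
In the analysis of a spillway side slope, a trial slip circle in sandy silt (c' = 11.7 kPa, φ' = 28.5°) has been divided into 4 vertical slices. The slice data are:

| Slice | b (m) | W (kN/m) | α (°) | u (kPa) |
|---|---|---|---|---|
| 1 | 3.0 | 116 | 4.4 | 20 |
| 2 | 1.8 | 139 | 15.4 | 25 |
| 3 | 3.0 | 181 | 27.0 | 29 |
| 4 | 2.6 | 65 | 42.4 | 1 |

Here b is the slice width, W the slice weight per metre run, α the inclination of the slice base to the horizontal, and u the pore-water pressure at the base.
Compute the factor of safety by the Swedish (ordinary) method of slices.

Ordinary method of slices: FS = Σ[c'·Δl_i + (W_i cosα_i − u_i·Δl_i)·tanφ'] / Σ W_i sinα_i, with Δl_i = b_i / cosα_i.
Slice 1: Δl = 3.0/cos4.4° = 3.009 m; N'_1 = 116·cos4.4° − 20·3.009 = 55.5; c'Δl = 35.20; W sinα = 8.9
Slice 2: Δl = 1.8/cos15.4° = 1.867 m; N'_2 = 139·cos15.4° − 25·1.867 = 87.3; c'Δl = 21.84; W sinα = 36.9
Slice 3: Δl = 3.0/cos27.0° = 3.367 m; N'_3 = 181·cos27.0° − 29·3.367 = 63.6; c'Δl = 39.39; W sinα = 82.2
Slice 4: Δl = 2.6/cos42.4° = 3.521 m; N'_4 = 65·cos42.4° − 1·3.521 = 44.5; c'Δl = 41.19; W sinα = 43.8
Σc'Δl = 137.6 kN/m; ΣN' = 250.9 kN/m; ΣW sinα = 171.8 kN/m
Resisting = 137.6 + 250.9·tan28.5° = 137.6 + 136.2 = 273.9 kN/m
FS = 273.9 / 171.8 = 1.594

FS = 1.59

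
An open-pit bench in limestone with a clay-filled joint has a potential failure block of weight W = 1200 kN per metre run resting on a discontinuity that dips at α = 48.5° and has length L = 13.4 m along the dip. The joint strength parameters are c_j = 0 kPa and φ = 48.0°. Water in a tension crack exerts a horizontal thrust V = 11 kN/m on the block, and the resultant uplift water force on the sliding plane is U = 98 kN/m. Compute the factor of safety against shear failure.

FS = 0.84

Resolving the block weight along and normal to the plane and applying the Mohr–Coulomb strength on the joint:
N' = W cosα − U − V sinα = 1200·cos48.5° − 98 − 11·sin48.5° = 688.9 kN/m
Driving force T = W sinα + V cosα = 1200·sin48.5° + 11·cos48.5° = 906.0 kN/m
Resisting force R = c_j·L + N'·tanφ = 0·13.4 + 688.9·tan48.0° = 0.0 + 765.1 = 765.1 kN/m
FS = R / T = 765.1 / 906.0 = 0.844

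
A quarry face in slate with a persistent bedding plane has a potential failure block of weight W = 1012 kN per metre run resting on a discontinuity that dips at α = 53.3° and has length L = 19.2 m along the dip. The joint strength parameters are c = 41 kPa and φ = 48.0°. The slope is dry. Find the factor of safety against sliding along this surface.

FS = 1.80

Resolving the block weight along and normal to the plane and applying the Mohr–Coulomb strength on the joint:
N' = W cosα = 1012·cos53.3° = 604.8 kN/m
Driving force T = W sinα = 1012·sin53.3° = 811.4 kN/m
Resisting force R = c·L + N'·tanφ = 41·19.2 + 604.8·tan48.0° = 787.2 + 671.7 = 1458.9 kN/m
FS = R / T = 1458.9 / 811.4 = 1.798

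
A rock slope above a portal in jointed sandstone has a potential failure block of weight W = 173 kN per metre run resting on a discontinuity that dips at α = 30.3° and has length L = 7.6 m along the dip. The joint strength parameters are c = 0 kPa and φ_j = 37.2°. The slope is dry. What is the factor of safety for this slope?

Resolving the block weight along and normal to the plane and applying the Mohr–Coulomb strength on the joint:
N' = W cosα = 173·cos30.3° = 149.4 kN/m
Driving force T = W sinα = 173·sin30.3° = 87.3 kN/m
Resisting force R = c·L + N'·tanφ_j = 0·7.6 + 149.4·tan37.2° = 0.0 + 113.4 = 113.4 kN/m
FS = R / T = 113.4 / 87.3 = 1.299

FS = 1.30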